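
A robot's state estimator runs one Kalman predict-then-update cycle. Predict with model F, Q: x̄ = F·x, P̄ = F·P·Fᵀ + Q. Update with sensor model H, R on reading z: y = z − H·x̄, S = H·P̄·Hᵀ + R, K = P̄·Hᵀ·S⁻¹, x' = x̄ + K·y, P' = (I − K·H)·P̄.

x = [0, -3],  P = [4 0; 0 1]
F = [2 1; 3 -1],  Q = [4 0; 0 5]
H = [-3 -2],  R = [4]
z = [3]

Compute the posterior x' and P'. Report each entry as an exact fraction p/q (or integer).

x' = [-3, 3]
P' = [1496/637 -2026/637; -2026/637 3345/637]

x̄ = F·x = [-3, 3]
P̄ = F·P·Fᵀ + Q = [21 23; 23 42]
y = z − H·x̄ = [0]
S = H·P̄·Hᵀ + R = [637]
K = P̄·Hᵀ·S⁻¹ = [-109/637; -153/637]
x' = x̄ + K·y = [-3, 3]
P' = (I − K·H)·P̄ = [1496/637 -2026/637; -2026/637 3345/637]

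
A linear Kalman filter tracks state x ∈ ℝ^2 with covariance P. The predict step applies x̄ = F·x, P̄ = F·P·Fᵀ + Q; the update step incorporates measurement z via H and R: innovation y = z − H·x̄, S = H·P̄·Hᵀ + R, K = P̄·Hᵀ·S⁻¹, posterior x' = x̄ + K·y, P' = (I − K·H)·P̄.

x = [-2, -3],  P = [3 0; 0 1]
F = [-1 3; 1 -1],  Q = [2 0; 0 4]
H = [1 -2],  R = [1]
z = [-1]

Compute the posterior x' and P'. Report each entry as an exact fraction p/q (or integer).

x' = [-289/71, -105/71]
P' = [318/71 146/71; 146/71 84/71]

x̄ = F·x = [-7, 1]
P̄ = F·P·Fᵀ + Q = [14 -6; -6 8]
y = z − H·x̄ = [8]
S = H·P̄·Hᵀ + R = [71]
K = P̄·Hᵀ·S⁻¹ = [26/71; -22/71]
x' = x̄ + K·y = [-289/71, -105/71]
P' = (I − K·H)·P̄ = [318/71 146/71; 146/71 84/71]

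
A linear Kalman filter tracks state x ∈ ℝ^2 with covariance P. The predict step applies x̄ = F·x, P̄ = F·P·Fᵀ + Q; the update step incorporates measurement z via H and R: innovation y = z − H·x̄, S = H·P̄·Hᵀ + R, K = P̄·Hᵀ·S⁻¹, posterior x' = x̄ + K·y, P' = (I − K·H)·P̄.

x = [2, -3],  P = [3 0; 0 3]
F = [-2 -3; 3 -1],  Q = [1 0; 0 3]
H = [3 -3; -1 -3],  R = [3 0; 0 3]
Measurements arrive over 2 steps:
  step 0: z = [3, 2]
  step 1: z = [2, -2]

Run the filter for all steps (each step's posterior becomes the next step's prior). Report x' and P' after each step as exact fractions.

step 0: x' = [22156/60577, -39609/60577], P' = [22422/60577 7407/60577; 7407/60577 12489/60577]
step 1: x' = [100670933/92176663, 38062155/92176663], P' = [31191186/92176663 9598770/92176663; 9598770/92176663 17797248/92176663]

step 0: x̄ = F·x = [5, 9]
step 0: P̄ = F·P·Fᵀ + Q = [40 -9; -9 33]
step 0: y = z − H·x̄ = [15, 34]
step 0: S = H·P̄·Hᵀ + R = [822 231; 231 286]
step 0: K = P̄·Hᵀ·S⁻¹ = [1365/5507 -14881/60577; -462/5507 -14958/60577]
step 0: x' = x̄ + K·y = [22156/60577, -39609/60577]
step 0: P' = (I − K·H)·P̄ = [22422/60577 7407/60577; 7407/60577 12489/60577]
step 1: x̄ = F·x = [74515/60577, 106077/60577]
step 1: P̄ = F·P·Fᵀ + Q = [351550/60577 -148914/60577; -148914/60577 351576/60577]
step 1: y = z − H·x̄ = [215840/60577, 271592/60577]
step 1: S = H·P̄·Hᵀ + R = [9190317/60577 3003018/60577; 3003018/60577 2803981/60577]
step 1: K = P̄·Hᵀ·S⁻¹ = [21592416/92176663 -869384/4007681; -8198478/92176663 -912906/4007681]
step 1: x' = x̄ + K·y = [100670933/92176663, 38062155/92176663]
step 1: P' = (I − K·H)·P̄ = [31191186/92176663 9598770/92176663; 9598770/92176663 17797248/92176663]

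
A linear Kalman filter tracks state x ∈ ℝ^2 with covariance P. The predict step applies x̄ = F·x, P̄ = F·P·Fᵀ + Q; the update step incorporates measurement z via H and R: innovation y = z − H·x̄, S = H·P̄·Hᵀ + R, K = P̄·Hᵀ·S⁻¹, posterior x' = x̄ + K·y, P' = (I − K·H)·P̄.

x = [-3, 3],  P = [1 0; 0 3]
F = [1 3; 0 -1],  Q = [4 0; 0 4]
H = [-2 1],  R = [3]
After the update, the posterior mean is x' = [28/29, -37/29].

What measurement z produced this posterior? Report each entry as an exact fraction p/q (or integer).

x̄ = F·x = [6, -3]
P̄ = F·P·Fᵀ + Q = [32 -9; -9 7]
S = H·P̄·Hᵀ + R = [174]
K = P̄·Hᵀ·S⁻¹ = [-73/174; 25/174]
x' − x̄ = [-146/29, 50/29] = K·y
y = (KᵀK)⁻¹·Kᵀ·(x' − x̄) = [12]
z = y + H·x̄ = [12] + [-15] = [-3]

z = [-3]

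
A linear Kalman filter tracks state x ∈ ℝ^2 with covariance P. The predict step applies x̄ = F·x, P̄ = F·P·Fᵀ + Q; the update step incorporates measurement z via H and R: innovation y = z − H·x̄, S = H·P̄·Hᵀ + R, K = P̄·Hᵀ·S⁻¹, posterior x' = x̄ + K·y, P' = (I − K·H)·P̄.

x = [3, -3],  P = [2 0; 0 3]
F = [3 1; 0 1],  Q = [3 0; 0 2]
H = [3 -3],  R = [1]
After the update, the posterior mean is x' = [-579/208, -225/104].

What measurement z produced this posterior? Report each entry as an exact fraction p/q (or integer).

x̄ = F·x = [6, -3]
P̄ = F·P·Fᵀ + Q = [24 3; 3 5]
S = H·P̄·Hᵀ + R = [208]
K = P̄·Hᵀ·S⁻¹ = [63/208; -3/104]
x' − x̄ = [-1827/208, 87/104] = K·y
y = (KᵀK)⁻¹·Kᵀ·(x' − x̄) = [-29]
z = y + H·x̄ = [-29] + [27] = [-2]

z = [-2]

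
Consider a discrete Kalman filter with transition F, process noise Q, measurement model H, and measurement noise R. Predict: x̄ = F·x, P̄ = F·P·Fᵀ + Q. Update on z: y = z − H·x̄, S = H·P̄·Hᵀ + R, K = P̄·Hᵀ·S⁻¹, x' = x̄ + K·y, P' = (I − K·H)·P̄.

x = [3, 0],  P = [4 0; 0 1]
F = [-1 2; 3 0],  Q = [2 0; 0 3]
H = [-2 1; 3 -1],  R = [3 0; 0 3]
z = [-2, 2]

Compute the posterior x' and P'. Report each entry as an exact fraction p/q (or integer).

x' = [391/413, 244/413]
P' = [522/413 1194/413; 1194/413 3315/413]

x̄ = F·x = [-3, 9]
P̄ = F·P·Fᵀ + Q = [10 -12; -12 39]
y = z − H·x̄ = [-17, 20]
S = H·P̄·Hᵀ + R = [130 -159; -159 204]
K = P̄·Hᵀ·S⁻¹ = [50/413 124/413; 309/413 89/413]
x' = x̄ + K·y = [391/413, 244/413]
P' = (I − K·H)·P̄ = [522/413 1194/413; 1194/413 3315/413]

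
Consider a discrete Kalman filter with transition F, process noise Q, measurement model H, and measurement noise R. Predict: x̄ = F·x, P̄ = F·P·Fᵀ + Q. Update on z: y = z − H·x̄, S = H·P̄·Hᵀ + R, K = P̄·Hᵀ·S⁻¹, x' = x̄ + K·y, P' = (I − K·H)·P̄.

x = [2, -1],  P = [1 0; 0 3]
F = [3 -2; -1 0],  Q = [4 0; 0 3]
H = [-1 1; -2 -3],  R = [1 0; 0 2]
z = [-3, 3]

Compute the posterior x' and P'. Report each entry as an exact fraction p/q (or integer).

x' = [3181/2447, -4419/2447]
P' = [1051/2447 -370/2447; -370/2447 554/2447]

x̄ = F·x = [8, -2]
P̄ = F·P·Fᵀ + Q = [25 -3; -3 4]
y = z − H·x̄ = [7, 13]
S = H·P̄·Hᵀ + R = [36 35; 35 102]
K = P̄·Hᵀ·S⁻¹ = [-1421/2447 -496/2447; 924/2447 -461/2447]
x' = x̄ + K·y = [3181/2447, -4419/2447]
P' = (I − K·H)·P̄ = [1051/2447 -370/2447; -370/2447 554/2447]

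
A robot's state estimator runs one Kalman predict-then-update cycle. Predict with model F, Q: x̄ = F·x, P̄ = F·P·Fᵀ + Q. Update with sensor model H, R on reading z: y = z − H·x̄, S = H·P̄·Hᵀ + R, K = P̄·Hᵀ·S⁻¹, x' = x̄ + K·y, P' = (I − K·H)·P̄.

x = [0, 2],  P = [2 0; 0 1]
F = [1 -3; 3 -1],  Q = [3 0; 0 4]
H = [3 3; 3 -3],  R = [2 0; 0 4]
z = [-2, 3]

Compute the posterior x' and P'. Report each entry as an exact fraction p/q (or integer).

x' = [2778/40207, -31271/40207]
P' = [6563/40207 -2133/40207; -2133/40207 6599/40207]

x̄ = F·x = [-6, -2]
P̄ = F·P·Fᵀ + Q = [14 9; 9 23]
y = z − H·x̄ = [22, 15]
S = H·P̄·Hᵀ + R = [497 -81; -81 175]
K = P̄·Hᵀ·S⁻¹ = [6645/40207 6522/40207; 6699/40207 -6549/40207]
x' = x̄ + K·y = [2778/40207, -31271/40207]
P' = (I − K·H)·P̄ = [6563/40207 -2133/40207; -2133/40207 6599/40207]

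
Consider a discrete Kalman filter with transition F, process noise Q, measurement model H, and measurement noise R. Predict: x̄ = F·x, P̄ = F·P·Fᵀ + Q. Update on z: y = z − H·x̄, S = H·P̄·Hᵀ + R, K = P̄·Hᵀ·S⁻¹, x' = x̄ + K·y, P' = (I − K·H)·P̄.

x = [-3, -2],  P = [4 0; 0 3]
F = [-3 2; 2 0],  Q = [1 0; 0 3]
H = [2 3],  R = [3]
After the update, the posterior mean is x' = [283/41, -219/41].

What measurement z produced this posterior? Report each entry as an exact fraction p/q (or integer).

x̄ = F·x = [5, -6]
P̄ = F·P·Fᵀ + Q = [49 -24; -24 19]
S = H·P̄·Hᵀ + R = [82]
K = P̄·Hᵀ·S⁻¹ = [13/41; 9/82]
x' − x̄ = [78/41, 27/41] = K·y
y = (KᵀK)⁻¹·Kᵀ·(x' − x̄) = [6]
z = y + H·x̄ = [6] + [-8] = [-2]

z = [-2]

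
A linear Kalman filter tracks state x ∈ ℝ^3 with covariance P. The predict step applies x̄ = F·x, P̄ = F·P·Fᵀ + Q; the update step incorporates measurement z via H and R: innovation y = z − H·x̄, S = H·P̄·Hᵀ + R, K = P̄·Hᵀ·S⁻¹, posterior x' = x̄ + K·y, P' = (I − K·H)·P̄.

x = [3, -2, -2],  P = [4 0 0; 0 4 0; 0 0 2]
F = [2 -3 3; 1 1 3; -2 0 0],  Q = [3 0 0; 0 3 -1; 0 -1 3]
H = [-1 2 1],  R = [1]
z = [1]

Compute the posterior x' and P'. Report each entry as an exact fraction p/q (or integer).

x̄ = F·x = [6, -5, -6]
P̄ = F·P·Fᵀ + Q = [73 14 -16; 14 29 -9; -16 -9 19]
y = z − H·x̄ = [23]
S = H·P̄·Hᵀ + R = [149]
K = P̄·Hᵀ·S⁻¹ = [-61/149; 35/149; 17/149]
x' = x̄ + K·y = [-509/149, 60/149, -503/149]
P' = (I − K·H)·P̄ = [7156/149 4221/149 -1347/149; 4221/149 3096/149 -1936/149; -1347/149 -1936/149 2542/149]

x' = [-509/149, 60/149, -503/149]
P' = [7156/149 4221/149 -1347/149; 4221/149 3096/149 -1936/149; -1347/149 -1936/149 2542/149]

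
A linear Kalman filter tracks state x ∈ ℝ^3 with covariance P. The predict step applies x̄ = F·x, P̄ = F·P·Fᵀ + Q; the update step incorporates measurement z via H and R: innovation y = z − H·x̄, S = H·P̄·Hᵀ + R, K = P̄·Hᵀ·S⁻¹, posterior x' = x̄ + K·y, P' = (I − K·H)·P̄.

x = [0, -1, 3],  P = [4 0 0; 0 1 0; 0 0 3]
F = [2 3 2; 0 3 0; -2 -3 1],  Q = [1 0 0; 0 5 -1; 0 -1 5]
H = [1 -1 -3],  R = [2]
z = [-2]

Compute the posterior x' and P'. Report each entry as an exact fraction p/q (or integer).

x' = [47/9, -911/387, 138/43]
P' = [170/9 31/9 5; 31/9 4793/387 -130/43; 5 -130/43 123/43]

x̄ = F·x = [3, -3, 6]
P̄ = F·P·Fᵀ + Q = [38 9 -19; 9 14 -10; -19 -10 33]
y = z − H·x̄ = [10]
S = H·P̄·Hᵀ + R = [387]
K = P̄·Hᵀ·S⁻¹ = [2/9; 25/387; -12/43]
x' = x̄ + K·y = [47/9, -911/387, 138/43]
P' = (I − K·H)·P̄ = [170/9 31/9 5; 31/9 4793/387 -130/43; 5 -130/43 123/43]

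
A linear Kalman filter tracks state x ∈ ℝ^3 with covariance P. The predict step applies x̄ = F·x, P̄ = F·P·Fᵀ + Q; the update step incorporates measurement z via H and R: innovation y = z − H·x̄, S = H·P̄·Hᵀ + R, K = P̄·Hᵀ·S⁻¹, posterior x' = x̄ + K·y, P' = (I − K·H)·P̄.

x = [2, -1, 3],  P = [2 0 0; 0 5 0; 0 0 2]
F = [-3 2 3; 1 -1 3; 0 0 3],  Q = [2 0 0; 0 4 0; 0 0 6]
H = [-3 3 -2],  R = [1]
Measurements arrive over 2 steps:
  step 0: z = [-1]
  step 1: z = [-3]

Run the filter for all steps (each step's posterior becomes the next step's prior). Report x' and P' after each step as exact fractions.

step 0: x̄ = F·x = [1, 12, 9]
step 0: P̄ = F·P·Fᵀ + Q = [58 2 18; 2 29 18; 18 18 24]
step 0: y = z − H·x̄ = [-16]
step 0: S = H·P̄·Hᵀ + R = [844]
step 0: K = P̄·Hᵀ·S⁻¹ = [-51/211; 45/844; -12/211]
step 0: x' = x̄ + K·y = [1027/211, 2352/211, 2091/211]
step 0: P' = (I − K·H)·P̄ = [1834/211 2717/211 1350/211; 2717/211 22451/844 4338/211; 1350/211 4338/211 4488/211]
step 1: x̄ = F·x = [7896/211, 4948/211, 6273/211]
step 1: P̄ = F·P·Fᵀ + Q = [74923/211 84327/422 54270/211; 84327/422 101283/844 31428/211; 54270/211 31428/211 41658/211]
step 1: y = z − H·x̄ = [20757/211]
step 1: S = H·P̄·Hᵀ + R = [2336791/844]
step 1: K = P̄·Hᵀ·S⁻¹ = [-827274/2336791; -453537/2336791; -607368/2336791]
step 1: x' = x̄ + K·y = [6064338/2336791, 10181869/2336791, 9722997/2336791]
step 1: P' = (I − K·H)·P̄ = [18880684/2336791 22404954/2336791 5700042/2336791; 22404954/2336791 36707811/2336791 21681054/2336791; 5700042/2336791 21681054/2336791 24275202/2336791]

step 0: x' = [1027/211, 2352/211, 2091/211], P' = [1834/211 2717/211 1350/211; 2717/211 22451/844 4338/211; 1350/211 4338/211 4488/211]
step 1: x' = [6064338/2336791, 10181869/2336791, 9722997/2336791], P' = [18880684/2336791 22404954/2336791 5700042/2336791; 22404954/2336791 36707811/2336791 21681054/2336791; 5700042/2336791 21681054/2336791 24275202/2336791]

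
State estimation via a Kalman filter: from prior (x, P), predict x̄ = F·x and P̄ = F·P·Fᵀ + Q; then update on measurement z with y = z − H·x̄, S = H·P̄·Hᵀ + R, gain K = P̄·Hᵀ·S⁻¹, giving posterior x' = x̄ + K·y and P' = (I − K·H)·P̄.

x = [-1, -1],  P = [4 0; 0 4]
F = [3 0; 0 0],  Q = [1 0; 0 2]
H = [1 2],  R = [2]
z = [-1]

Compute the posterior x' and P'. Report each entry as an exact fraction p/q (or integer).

x' = [-67/47, 8/47]
P' = [370/47 -148/47; -148/47 78/47]

x̄ = F·x = [-3, 0]
P̄ = F·P·Fᵀ + Q = [37 0; 0 2]
y = z − H·x̄ = [2]
S = H·P̄·Hᵀ + R = [47]
K = P̄·Hᵀ·S⁻¹ = [37/47; 4/47]
x' = x̄ + K·y = [-67/47, 8/47]
P' = (I − K·H)·P̄ = [370/47 -148/47; -148/47 78/47]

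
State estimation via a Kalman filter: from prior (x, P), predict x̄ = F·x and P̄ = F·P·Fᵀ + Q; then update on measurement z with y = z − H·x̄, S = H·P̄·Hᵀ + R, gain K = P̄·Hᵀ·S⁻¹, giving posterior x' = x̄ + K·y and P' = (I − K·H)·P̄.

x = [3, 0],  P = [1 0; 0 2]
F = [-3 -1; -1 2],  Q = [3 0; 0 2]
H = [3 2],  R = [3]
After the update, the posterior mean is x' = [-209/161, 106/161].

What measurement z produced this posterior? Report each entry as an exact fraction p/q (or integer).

z = [-2]

x̄ = F·x = [-9, -3]
P̄ = F·P·Fᵀ + Q = [14 -1; -1 11]
S = H·P̄·Hᵀ + R = [161]
K = P̄·Hᵀ·S⁻¹ = [40/161; 19/161]
x' − x̄ = [1240/161, 589/161] = K·y
y = (KᵀK)⁻¹·Kᵀ·(x' − x̄) = [31]
z = y + H·x̄ = [31] + [-33] = [-2]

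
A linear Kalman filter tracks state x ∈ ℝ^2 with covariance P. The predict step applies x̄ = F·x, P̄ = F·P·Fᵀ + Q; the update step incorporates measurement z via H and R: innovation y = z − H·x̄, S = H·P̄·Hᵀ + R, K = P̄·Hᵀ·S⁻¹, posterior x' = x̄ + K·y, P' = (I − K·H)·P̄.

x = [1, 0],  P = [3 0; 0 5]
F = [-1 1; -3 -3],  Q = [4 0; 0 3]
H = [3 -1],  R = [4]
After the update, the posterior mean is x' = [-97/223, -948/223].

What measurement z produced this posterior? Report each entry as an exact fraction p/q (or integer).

z = [3]

x̄ = F·x = [-1, -3]
P̄ = F·P·Fᵀ + Q = [12 -6; -6 75]
S = H·P̄·Hᵀ + R = [223]
K = P̄·Hᵀ·S⁻¹ = [42/223; -93/223]
x' − x̄ = [126/223, -279/223] = K·y
y = (KᵀK)⁻¹·Kᵀ·(x' − x̄) = [3]
z = y + H·x̄ = [3] + [0] = [3]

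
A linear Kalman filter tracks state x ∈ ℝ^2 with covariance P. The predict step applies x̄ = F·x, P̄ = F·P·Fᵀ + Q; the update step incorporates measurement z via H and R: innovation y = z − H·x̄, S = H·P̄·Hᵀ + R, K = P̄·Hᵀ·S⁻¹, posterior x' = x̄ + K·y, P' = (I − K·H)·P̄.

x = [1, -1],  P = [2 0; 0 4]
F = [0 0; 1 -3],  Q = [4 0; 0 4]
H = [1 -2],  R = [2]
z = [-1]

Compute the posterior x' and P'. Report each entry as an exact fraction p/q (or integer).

x̄ = F·x = [0, 4]
P̄ = F·P·Fᵀ + Q = [4 0; 0 42]
y = z − H·x̄ = [7]
S = H·P̄·Hᵀ + R = [174]
K = P̄·Hᵀ·S⁻¹ = [2/87; -14/29]
x' = x̄ + K·y = [14/87, 18/29]
P' = (I − K·H)·P̄ = [340/87 56/29; 56/29 42/29]

x' = [14/87, 18/29]
P' = [340/87 56/29; 56/29 42/29]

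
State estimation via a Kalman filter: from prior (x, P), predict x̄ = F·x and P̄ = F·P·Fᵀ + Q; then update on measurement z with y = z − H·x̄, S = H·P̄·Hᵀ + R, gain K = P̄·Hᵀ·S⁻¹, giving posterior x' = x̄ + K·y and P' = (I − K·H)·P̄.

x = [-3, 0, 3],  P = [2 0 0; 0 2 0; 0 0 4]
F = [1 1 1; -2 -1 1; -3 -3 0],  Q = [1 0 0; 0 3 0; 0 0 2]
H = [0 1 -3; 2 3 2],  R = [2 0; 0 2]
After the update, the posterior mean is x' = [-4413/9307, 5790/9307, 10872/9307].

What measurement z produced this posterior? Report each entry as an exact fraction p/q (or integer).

x̄ = F·x = [0, 9, 9]
P̄ = F·P·Fᵀ + Q = [9 -2 -12; -2 17 18; -12 18 38]
S = H·P̄·Hᵀ + R = [253 -235; -235 439]
K = P̄·Hᵀ·S⁻¹ = [6053/27921 2477/27921; 1631/27921 6152/27921; -8617/27921 2129/27921]
x' − x̄ = [-4413/9307, -77973/9307, -72891/9307] = K·y
y = (KᵀK)⁻¹·Kᵀ·(x' − x̄) = [15, -42]
z = y + H·x̄ = [15, -42] + [-18, 45] = [-3, 3]

z = [-3, 3]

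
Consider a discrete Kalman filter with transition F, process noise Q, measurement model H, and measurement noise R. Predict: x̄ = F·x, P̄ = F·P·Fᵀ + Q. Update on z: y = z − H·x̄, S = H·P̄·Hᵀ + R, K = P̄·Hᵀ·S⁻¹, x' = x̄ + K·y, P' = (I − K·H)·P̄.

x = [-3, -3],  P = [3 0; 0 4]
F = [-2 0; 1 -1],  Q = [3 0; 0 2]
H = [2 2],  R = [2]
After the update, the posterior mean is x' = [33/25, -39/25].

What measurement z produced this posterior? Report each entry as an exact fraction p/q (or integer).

x̄ = F·x = [6, 0]
P̄ = F·P·Fᵀ + Q = [15 -6; -6 9]
S = H·P̄·Hᵀ + R = [50]
K = P̄·Hᵀ·S⁻¹ = [9/25; 3/25]
x' − x̄ = [-117/25, -39/25] = K·y
y = (KᵀK)⁻¹·Kᵀ·(x' − x̄) = [-13]
z = y + H·x̄ = [-13] + [12] = [-1]

z = [-1]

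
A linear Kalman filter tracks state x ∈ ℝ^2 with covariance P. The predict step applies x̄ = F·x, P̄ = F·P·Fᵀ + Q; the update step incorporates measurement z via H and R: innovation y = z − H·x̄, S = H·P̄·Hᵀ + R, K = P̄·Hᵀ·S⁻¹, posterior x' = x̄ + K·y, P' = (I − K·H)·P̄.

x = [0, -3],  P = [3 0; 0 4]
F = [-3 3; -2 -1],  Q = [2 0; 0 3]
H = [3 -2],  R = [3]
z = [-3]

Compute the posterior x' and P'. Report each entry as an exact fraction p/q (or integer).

x̄ = F·x = [-9, 3]
P̄ = F·P·Fᵀ + Q = [65 6; 6 19]
y = z − H·x̄ = [30]
S = H·P̄·Hᵀ + R = [592]
K = P̄·Hᵀ·S⁻¹ = [183/592; -5/148]
x' = x̄ + K·y = [81/296, 147/74]
P' = (I − K·H)·P̄ = [4991/592 1803/148; 1803/148 678/37]

x' = [81/296, 147/74]
P' = [4991/592 1803/148; 1803/148 678/37]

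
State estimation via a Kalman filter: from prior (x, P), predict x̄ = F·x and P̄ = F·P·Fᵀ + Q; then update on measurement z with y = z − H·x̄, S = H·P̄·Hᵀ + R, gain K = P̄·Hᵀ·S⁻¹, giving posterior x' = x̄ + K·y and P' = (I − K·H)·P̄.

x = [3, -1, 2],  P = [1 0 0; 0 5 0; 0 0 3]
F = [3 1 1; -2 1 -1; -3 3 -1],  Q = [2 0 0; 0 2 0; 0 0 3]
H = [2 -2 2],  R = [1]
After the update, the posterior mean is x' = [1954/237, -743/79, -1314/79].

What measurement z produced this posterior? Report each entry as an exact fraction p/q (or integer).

z = [2]

x̄ = F·x = [10, -9, -14]
P̄ = F·P·Fᵀ + Q = [19 -4 3; -4 14 24; 3 24 60]
S = H·P̄·Hᵀ + R = [237]
K = P̄·Hᵀ·S⁻¹ = [52/237; 4/79; 26/79]
x' − x̄ = [-416/237, -32/79, -208/79] = K·y
y = (KᵀK)⁻¹·Kᵀ·(x' − x̄) = [-8]
z = y + H·x̄ = [-8] + [10] = [2]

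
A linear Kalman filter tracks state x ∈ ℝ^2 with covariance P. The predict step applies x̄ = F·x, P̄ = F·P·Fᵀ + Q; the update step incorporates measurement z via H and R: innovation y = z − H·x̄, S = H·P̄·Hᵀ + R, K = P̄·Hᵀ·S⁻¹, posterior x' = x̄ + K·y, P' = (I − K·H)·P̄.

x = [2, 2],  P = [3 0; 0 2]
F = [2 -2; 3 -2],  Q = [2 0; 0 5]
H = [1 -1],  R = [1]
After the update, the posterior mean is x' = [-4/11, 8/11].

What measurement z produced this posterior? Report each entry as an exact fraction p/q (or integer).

x̄ = F·x = [0, 2]
P̄ = F·P·Fᵀ + Q = [22 26; 26 40]
S = H·P̄·Hᵀ + R = [11]
K = P̄·Hᵀ·S⁻¹ = [-4/11; -14/11]
x' − x̄ = [-4/11, -14/11] = K·y
y = (KᵀK)⁻¹·Kᵀ·(x' − x̄) = [1]
z = y + H·x̄ = [1] + [-2] = [-1]

z = [-1]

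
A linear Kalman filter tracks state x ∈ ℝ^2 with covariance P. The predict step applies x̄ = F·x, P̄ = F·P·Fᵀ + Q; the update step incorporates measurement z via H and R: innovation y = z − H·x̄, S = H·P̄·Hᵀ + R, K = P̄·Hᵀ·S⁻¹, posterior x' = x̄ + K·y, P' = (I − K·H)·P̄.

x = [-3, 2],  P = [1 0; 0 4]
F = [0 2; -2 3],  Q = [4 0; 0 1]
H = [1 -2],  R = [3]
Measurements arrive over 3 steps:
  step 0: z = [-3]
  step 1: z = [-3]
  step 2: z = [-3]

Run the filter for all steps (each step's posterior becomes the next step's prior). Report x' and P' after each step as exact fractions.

step 0: x̄ = F·x = [4, 12]
step 0: P̄ = F·P·Fᵀ + Q = [20 24; 24 41]
step 0: y = z − H·x̄ = [17]
step 0: S = H·P̄·Hᵀ + R = [91]
step 0: K = P̄·Hᵀ·S⁻¹ = [-4/13; -58/91]
step 0: x' = x̄ + K·y = [-16/13, 106/91]
step 0: P' = (I − K·H)·P̄ = [148/13 80/13; 80/13 367/91]
step 1: x̄ = F·x = [212/91, 542/91]
step 1: P̄ = F·P·Fᵀ + Q = [1832/91 -38/91; -38/91 818/91]
step 1: y = z − H·x̄ = [599/91]
step 1: S = H·P̄·Hᵀ + R = [5529/91]
step 1: K = P̄·Hᵀ·S⁻¹ = [636/1843; -558/1843]
step 1: x' = x̄ + K·y = [8480/1843, 7304/1843]
step 1: P' = (I − K·H)·P̄ = [23768/1843 10930/1843; 10930/1843 6302/1843]
step 2: x̄ = F·x = [14608/1843, 4952/1843]
step 2: P̄ = F·P·Fᵀ + Q = [32580/1843 -5908/1843; -5908/1843 22473/1843]
step 2: y = z − H·x̄ = [-10233/1843]
step 2: S = H·P̄·Hᵀ + R = [151633/1843]
step 2: K = P̄·Hᵀ·S⁻¹ = [44396/151633; -50854/151633]
step 2: x' = x̄ + K·y = [955372/151633, 689786/151633]
step 2: P' = (I − K·H)·P̄ = [1611068/151633 738940/151633; 738940/151633 445751/151633]

step 0: x' = [-16/13, 106/91], P' = [148/13 80/13; 80/13 367/91]
step 1: x' = [8480/1843, 7304/1843], P' = [23768/1843 10930/1843; 10930/1843 6302/1843]
step 2: x' = [955372/151633, 689786/151633], P' = [1611068/151633 738940/151633; 738940/151633 445751/151633]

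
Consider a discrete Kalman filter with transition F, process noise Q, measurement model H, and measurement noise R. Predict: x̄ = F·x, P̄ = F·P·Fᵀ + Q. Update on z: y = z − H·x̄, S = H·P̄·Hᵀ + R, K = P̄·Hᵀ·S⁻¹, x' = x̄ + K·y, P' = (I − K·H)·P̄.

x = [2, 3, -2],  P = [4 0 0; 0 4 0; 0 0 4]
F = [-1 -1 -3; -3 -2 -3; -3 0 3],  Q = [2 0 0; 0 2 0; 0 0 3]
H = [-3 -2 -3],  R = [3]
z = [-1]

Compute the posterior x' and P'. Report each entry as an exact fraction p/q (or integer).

x' = [2470/423, 488/141, -737/94]
P' = [11537/423 2734/141 -3769/94; 2734/141 866/47 -1479/47; -3769/94 -1479/47 11499/188]

x̄ = F·x = [1, -6, -12]
P̄ = F·P·Fᵀ + Q = [46 56 -24; 56 90 0; -24 0 75]
y = z − H·x̄ = [-46]
S = H·P̄·Hᵀ + R = [1692]
K = P̄·Hᵀ·S⁻¹ = [-89/846; -29/141; -17/188]
x' = x̄ + K·y = [2470/423, 488/141, -737/94]
P' = (I − K·H)·P̄ = [11537/423 2734/141 -3769/94; 2734/141 866/47 -1479/47; -3769/94 -1479/47 11499/188]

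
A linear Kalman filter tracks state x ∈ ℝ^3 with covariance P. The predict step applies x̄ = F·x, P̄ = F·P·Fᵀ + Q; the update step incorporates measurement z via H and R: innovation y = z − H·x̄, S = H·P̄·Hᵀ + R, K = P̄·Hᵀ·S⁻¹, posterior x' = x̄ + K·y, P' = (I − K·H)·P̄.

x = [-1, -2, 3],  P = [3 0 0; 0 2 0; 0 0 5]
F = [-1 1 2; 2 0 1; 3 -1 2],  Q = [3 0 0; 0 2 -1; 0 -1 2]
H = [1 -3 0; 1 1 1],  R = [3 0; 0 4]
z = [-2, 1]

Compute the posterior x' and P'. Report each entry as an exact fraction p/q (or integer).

x̄ = F·x = [5, 1, 5]
P̄ = F·P·Fᵀ + Q = [28 4 9; 4 19 27; 9 27 51]
y = z − H·x̄ = [-4, -10]
S = H·P̄·Hᵀ + R = [178 -109; -109 182]
K = P̄·Hᵀ·S⁻¹ = [671/1865 822/1865; -4196/20515 3123/20515; -3621/20515 7638/20515]
x' = x̄ + K·y = [-1579/1865, 6069/20515, 40679/20515]
P' = (I − K·H)·P̄ = [7782/1865 1923/1865 -6417/1865; 1923/1865 11247/20515 -19908/20515; -6417/1865 -19908/20515 121047/20515]

x' = [-1579/1865, 6069/20515, 40679/20515]
P' = [7782/1865 1923/1865 -6417/1865; 1923/1865 11247/20515 -19908/20515; -6417/1865 -19908/20515 121047/20515]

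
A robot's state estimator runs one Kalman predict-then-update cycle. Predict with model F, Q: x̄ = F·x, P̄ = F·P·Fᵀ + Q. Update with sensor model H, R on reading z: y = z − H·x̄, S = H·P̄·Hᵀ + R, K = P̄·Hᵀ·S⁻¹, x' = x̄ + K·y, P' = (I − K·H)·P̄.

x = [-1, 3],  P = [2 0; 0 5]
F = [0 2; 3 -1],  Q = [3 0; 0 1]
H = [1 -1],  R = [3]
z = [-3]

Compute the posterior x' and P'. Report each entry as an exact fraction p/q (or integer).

x̄ = F·x = [6, -6]
P̄ = F·P·Fᵀ + Q = [23 -10; -10 24]
y = z − H·x̄ = [-15]
S = H·P̄·Hᵀ + R = [70]
K = P̄·Hᵀ·S⁻¹ = [33/70; -17/35]
x' = x̄ + K·y = [-15/14, 9/7]
P' = (I − K·H)·P̄ = [521/70 211/35; 211/35 262/35]

x' = [-15/14, 9/7]
P' = [521/70 211/35; 211/35 262/35]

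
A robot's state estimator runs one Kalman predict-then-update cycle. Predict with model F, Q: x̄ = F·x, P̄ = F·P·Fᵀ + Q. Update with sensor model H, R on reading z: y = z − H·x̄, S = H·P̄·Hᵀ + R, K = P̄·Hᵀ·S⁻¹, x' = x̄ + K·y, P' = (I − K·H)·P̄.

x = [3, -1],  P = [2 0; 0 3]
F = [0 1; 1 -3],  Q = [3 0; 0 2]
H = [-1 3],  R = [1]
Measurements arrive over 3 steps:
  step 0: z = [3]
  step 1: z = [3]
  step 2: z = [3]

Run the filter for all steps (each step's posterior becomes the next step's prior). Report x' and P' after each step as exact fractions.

step 0: x' = [47/85, 6/5], P' = [951/340 9/10; 9/10 2/5]
step 1: x' = [-5970/11279, 7777/11279], P' = [32062/11279 10200/11279; 10200/11279 4453/11279]
step 2: x' = [-293393/369996, 38171/61666], P' = [1053769/369996 55889/61666; 55889/61666 12194/30833]

step 0: x̄ = F·x = [-1, 6]
step 0: P̄ = F·P·Fᵀ + Q = [6 -9; -9 31]
step 0: y = z − H·x̄ = [-16]
step 0: S = H·P̄·Hᵀ + R = [340]
step 0: K = P̄·Hᵀ·S⁻¹ = [-33/340; 3/10]
step 0: x' = x̄ + K·y = [47/85, 6/5]
step 0: P' = (I − K·H)·P̄ = [951/340 9/10; 9/10 2/5]
step 1: x̄ = F·x = [6/5, -259/85]
step 1: P̄ = F·P·Fᵀ + Q = [17/5 -3/10; -3/10 1019/340]
step 1: y = z − H·x̄ = [1134/85]
step 1: S = H·P̄·Hᵀ + R = [11279/340]
step 1: K = P̄·Hᵀ·S⁻¹ = [-1462/11279; 3159/11279]
step 1: x' = x̄ + K·y = [-5970/11279, 7777/11279]
step 1: P' = (I − K·H)·P̄ = [32062/11279 10200/11279; 10200/11279 4453/11279]
step 2: x̄ = F·x = [7777/11279, -29301/11279]
step 2: P̄ = F·P·Fᵀ + Q = [38290/11279 -3159/11279; -3159/11279 33497/11279]
step 2: y = z − H·x̄ = [129517/11279]
step 2: S = H·P̄·Hᵀ + R = [369996/11279]
step 2: K = P̄·Hᵀ·S⁻¹ = [-47767/369996; 17275/61666]
step 2: x' = x̄ + K·y = [-293393/369996, 38171/61666]
step 2: P' = (I − K·H)·P̄ = [1053769/369996 55889/61666; 55889/61666 12194/30833]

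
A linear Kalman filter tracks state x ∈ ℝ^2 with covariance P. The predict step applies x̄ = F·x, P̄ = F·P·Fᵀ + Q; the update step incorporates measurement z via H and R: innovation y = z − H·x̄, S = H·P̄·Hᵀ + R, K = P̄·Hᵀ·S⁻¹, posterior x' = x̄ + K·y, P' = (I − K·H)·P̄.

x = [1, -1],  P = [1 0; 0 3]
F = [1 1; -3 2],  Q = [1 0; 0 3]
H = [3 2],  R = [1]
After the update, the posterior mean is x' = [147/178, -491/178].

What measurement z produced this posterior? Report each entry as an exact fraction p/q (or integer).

z = [-3]

x̄ = F·x = [0, -5]
P̄ = F·P·Fᵀ + Q = [5 3; 3 24]
S = H·P̄·Hᵀ + R = [178]
K = P̄·Hᵀ·S⁻¹ = [21/178; 57/178]
x' − x̄ = [147/178, 399/178] = K·y
y = (KᵀK)⁻¹·Kᵀ·(x' − x̄) = [7]
z = y + H·x̄ = [7] + [-10] = [-3]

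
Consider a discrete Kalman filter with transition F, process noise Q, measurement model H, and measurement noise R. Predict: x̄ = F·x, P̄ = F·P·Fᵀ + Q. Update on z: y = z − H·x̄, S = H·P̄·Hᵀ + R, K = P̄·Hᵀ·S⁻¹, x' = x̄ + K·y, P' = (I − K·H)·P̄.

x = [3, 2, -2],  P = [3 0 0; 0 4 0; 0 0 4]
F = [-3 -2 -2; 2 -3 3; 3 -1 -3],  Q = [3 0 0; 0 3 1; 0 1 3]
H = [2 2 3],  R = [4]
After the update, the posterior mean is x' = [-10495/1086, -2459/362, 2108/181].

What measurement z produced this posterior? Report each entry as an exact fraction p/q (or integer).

x̄ = F·x = [-9, -6, 13]
P̄ = F·P·Fᵀ + Q = [62 -18 5; -18 87 -5; 5 -5 70]
S = H·P̄·Hᵀ + R = [1086]
K = P̄·Hᵀ·S⁻¹ = [103/1086; 41/362; 35/181]
x' − x̄ = [-721/1086, -287/362, -245/181] = K·y
y = (KᵀK)⁻¹·Kᵀ·(x' − x̄) = [-7]
z = y + H·x̄ = [-7] + [9] = [2]

z = [2]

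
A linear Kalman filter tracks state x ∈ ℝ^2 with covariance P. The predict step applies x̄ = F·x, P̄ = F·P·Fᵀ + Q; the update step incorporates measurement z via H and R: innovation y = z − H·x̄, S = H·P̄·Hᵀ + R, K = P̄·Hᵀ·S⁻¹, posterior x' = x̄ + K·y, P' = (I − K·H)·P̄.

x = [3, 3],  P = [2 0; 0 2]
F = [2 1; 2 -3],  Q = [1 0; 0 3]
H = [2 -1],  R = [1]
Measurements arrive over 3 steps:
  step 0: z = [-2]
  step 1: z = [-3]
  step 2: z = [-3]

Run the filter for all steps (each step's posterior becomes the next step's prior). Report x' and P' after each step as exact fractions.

step 0: x' = [67/33, 377/66], P' = [163/33 316/33; 316/33 1289/66]
step 1: x' = [-94525/46697, -7330/6671], P' = [46229/46697 10999/6671; 10999/6671 3463/953]
step 2: x' = [-19219943/6340527, -2123644/704503], P' = [6251959/6340527 1161473/704503; 1161473/704503 2566558/704503]

step 0: x̄ = F·x = [9, -3]
step 0: P̄ = F·P·Fᵀ + Q = [11 2; 2 29]
step 0: y = z − H·x̄ = [-23]
step 0: S = H·P̄·Hᵀ + R = [66]
step 0: K = P̄·Hᵀ·S⁻¹ = [10/33; -25/66]
step 0: x' = x̄ + K·y = [67/33, 377/66]
step 0: P' = (I − K·H)·P̄ = [163/33 316/33; 316/33 1289/66]
step 1: x̄ = F·x = [215/22, -863/66]
step 1: P̄ = F·P·Fᵀ + Q = [1729/22 -1697/22; -1697/22 5519/66]
step 1: y = z − H·x̄ = [-2351/66]
step 1: S = H·P̄·Hᵀ + R = [46697/66]
step 1: K = P̄·Hᵀ·S⁻¹ = [15465/46697; -2243/6671]
step 1: x' = x̄ + K·y = [-94525/46697, -7330/6671]
step 1: P' = (I − K·H)·P̄ = [46229/46697 10999/6671; 10999/6671 3463/953]
step 2: x̄ = F·x = [-240360/46697, -35120/46697]
step 2: P̄ = F·P·Fᵀ + Q = [709272/46697 -632117/46697; -632117/46697 928274/46697]
step 2: y = z − H·x̄ = [305509/46697]
step 2: S = H·P̄·Hᵀ + R = [6340527/46697]
step 2: K = P̄·Hᵀ·S⁻¹ = [2050661/6340527; -243612/704503]
step 2: x' = x̄ + K·y = [-19219943/6340527, -2123644/704503]
step 2: P' = (I − K·H)·P̄ = [6251959/6340527 1161473/704503; 1161473/704503 2566558/704503]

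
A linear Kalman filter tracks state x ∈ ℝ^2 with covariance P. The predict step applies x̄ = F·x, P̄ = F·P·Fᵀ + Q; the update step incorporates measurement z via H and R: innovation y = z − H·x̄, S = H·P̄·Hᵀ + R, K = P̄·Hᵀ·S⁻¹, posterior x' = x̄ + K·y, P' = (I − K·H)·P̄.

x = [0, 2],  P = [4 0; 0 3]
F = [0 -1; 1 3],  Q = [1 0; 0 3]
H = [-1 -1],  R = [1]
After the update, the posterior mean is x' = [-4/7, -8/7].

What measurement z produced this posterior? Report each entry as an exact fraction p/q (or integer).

z = [2]

x̄ = F·x = [-2, 6]
P̄ = F·P·Fᵀ + Q = [4 -9; -9 34]
S = H·P̄·Hᵀ + R = [21]
K = P̄·Hᵀ·S⁻¹ = [5/21; -25/21]
x' − x̄ = [10/7, -50/7] = K·y
y = (KᵀK)⁻¹·Kᵀ·(x' − x̄) = [6]
z = y + H·x̄ = [6] + [-4] = [2]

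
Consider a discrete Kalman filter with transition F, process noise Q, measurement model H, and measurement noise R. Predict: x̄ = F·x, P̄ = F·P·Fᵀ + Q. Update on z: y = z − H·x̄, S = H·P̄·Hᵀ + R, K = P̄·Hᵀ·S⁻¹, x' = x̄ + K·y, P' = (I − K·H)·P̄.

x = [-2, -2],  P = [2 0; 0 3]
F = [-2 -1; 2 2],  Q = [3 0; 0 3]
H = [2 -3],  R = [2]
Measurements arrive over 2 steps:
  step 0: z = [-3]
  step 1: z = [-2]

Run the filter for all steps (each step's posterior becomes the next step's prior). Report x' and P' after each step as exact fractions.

step 0: x̄ = F·x = [6, -8]
step 0: P̄ = F·P·Fᵀ + Q = [14 -14; -14 23]
step 0: y = z − H·x̄ = [-39]
step 0: S = H·P̄·Hᵀ + R = [433]
step 0: K = P̄·Hᵀ·S⁻¹ = [70/433; -97/433]
step 0: x' = x̄ + K·y = [-132/433, 319/433]
step 0: P' = (I − K·H)·P̄ = [1162/433 728/433; 728/433 550/433]
step 1: x̄ = F·x = [-55/433, 374/433]
step 1: P̄ = F·P·Fᵀ + Q = [9409/433 -10116/433; -10116/433 13971/433]
step 1: y = z − H·x̄ = [366/433]
step 1: S = H·P̄·Hᵀ + R = [285633/433]
step 1: K = P̄·Hᵀ·S⁻¹ = [49166/285633; -6905/31737]
step 1: x' = x̄ + K·y = [1759/95211, 7192/10579]
step 1: P' = (I − K·H)·P̄ = [624077/285633 42586/31737; 42586/31737 10998/10579]

step 0: x' = [-132/433, 319/433], P' = [1162/433 728/433; 728/433 550/433]
step 1: x' = [1759/95211, 7192/10579], P' = [624077/285633 42586/31737; 42586/31737 10998/10579]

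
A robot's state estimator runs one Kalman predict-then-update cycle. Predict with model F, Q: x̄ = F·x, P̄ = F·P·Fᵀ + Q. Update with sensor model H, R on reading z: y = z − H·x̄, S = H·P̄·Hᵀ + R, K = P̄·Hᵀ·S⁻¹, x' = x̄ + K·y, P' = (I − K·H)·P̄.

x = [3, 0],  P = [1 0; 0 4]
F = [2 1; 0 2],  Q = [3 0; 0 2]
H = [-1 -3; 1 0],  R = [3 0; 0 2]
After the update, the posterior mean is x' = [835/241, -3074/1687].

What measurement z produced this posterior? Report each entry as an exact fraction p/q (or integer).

z = [2, 3]

x̄ = F·x = [6, 0]
P̄ = F·P·Fᵀ + Q = [11 8; 8 18]
S = H·P̄·Hᵀ + R = [224 -35; -35 13]
K = P̄·Hᵀ·S⁻¹ = [-10/241 177/241; -526/1687 -54/241]
x' − x̄ = [-611/241, -3074/1687] = K·y
y = (KᵀK)⁻¹·Kᵀ·(x' − x̄) = [8, -3]
z = y + H·x̄ = [8, -3] + [-6, 6] = [2, 3]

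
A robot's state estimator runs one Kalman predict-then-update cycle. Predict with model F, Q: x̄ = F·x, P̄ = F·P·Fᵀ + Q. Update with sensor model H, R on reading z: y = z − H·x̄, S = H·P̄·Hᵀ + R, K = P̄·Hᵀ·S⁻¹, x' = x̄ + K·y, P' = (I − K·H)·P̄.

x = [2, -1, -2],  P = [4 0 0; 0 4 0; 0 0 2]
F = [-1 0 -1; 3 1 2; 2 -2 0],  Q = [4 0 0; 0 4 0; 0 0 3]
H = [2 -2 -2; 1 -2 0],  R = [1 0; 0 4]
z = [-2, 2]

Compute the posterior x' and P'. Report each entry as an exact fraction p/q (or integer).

x' = [19492/19779, -4015/6593, 51770/19779]
P' = [65044/19779 10072/6593 34208/19779; 10072/6593 10772/6593 -736/6593; 34208/19779 -736/6593 40813/19779]

x̄ = F·x = [0, 1, 6]
P̄ = F·P·Fᵀ + Q = [10 -16 -8; -16 52 16; -8 16 35]
y = z − H·x̄ = [12, 4]
S = H·P̄·Hᵀ + R = [709 404; 404 286]
K = P̄·Hᵀ·S⁻¹ = [1240/19779 1153/19779; 72/6593 -2868/6593; -8794/19779 9656/19779]
x' = x̄ + K·y = [19492/19779, -4015/6593, 51770/19779]
P' = (I − K·H)·P̄ = [65044/19779 10072/6593 34208/19779; 10072/6593 10772/6593 -736/6593; 34208/19779 -736/6593 40813/19779]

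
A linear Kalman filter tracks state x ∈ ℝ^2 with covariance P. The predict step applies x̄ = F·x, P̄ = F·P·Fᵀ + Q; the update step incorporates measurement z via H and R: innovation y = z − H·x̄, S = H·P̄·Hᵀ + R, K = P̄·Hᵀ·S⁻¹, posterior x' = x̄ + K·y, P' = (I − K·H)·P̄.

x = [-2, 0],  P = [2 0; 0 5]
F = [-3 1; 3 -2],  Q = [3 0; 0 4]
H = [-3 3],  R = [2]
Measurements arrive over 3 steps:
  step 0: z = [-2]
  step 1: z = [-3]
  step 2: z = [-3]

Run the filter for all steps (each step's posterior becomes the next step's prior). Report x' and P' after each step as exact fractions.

step 0: x' = [600/559, 216/559], P' = [1412/559 1358/559; 1358/559 1428/559]
step 1: x' = [141903/169499, -20574/169499], P' = [373566/169499 351552/169499; 351552/169499 366956/169499]
step 2: x' = [49873158/47873407, 4165029/47873407], P' = [103826116/47873407 97705570/47873407; 97705570/47873407 102148226/47873407]

step 0: x̄ = F·x = [6, -6]
step 0: P̄ = F·P·Fᵀ + Q = [26 -28; -28 42]
step 0: y = z − H·x̄ = [34]
step 0: S = H·P̄·Hᵀ + R = [1118]
step 0: K = P̄·Hᵀ·S⁻¹ = [-81/559; 105/559]
step 0: x' = x̄ + K·y = [600/559, 216/559]
step 0: P' = (I − K·H)·P̄ = [1412/559 1358/559; 1358/559 1428/559]
step 1: x̄ = F·x = [-1584/559, 1368/559]
step 1: P̄ = F·P·Fᵀ + Q = [7665/559 -3342/559; -3342/559 4360/559]
step 1: y = z − H·x̄ = [-10533/559]
step 1: S = H·P̄·Hᵀ + R = [169499/559]
step 1: K = P̄·Hᵀ·S⁻¹ = [-33021/169499; 23106/169499]
step 1: x' = x̄ + K·y = [141903/169499, -20574/169499]
step 1: P' = (I − K·H)·P̄ = [373566/169499 351552/169499; 351552/169499 366956/169499]
step 2: x̄ = F·x = [-446283/169499, 466857/169499]
step 2: P̄ = F·P·Fᵀ + Q = [2128235/169499 -932038/169499; -932038/169499 1289290/169499]
step 2: y = z − H·x̄ = [-170943/8921]
step 2: S = H·P̄·Hᵀ + R = [2519653/8921]
step 2: K = P̄·Hᵀ·S⁻¹ = [-483201/2519653; 350736/2519653]
step 2: x' = x̄ + K·y = [49873158/47873407, 4165029/47873407]
step 2: P' = (I − K·H)·P̄ = [103826116/47873407 97705570/47873407; 97705570/47873407 102148226/47873407]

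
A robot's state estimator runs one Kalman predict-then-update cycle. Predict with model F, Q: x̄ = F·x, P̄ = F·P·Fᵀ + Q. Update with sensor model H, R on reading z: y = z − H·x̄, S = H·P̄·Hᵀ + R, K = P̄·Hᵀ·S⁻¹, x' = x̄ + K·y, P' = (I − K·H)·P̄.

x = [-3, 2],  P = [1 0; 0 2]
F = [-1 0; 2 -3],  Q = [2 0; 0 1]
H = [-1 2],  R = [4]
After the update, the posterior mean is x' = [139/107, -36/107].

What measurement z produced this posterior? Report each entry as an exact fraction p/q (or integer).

z = [-1]

x̄ = F·x = [3, -12]
P̄ = F·P·Fᵀ + Q = [3 -2; -2 23]
S = H·P̄·Hᵀ + R = [107]
K = P̄·Hᵀ·S⁻¹ = [-7/107; 48/107]
x' − x̄ = [-182/107, 1248/107] = K·y
y = (KᵀK)⁻¹·Kᵀ·(x' − x̄) = [26]
z = y + H·x̄ = [26] + [-27] = [-1]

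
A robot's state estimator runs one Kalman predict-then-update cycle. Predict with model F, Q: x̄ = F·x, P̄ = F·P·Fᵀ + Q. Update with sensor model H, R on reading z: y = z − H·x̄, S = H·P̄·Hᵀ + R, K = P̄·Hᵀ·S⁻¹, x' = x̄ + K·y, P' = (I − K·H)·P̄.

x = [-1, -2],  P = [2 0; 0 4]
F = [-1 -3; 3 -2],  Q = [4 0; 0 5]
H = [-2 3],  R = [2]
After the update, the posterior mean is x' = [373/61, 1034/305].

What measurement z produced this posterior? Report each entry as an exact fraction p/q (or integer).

z = [-2]

x̄ = F·x = [7, 1]
P̄ = F·P·Fᵀ + Q = [42 18; 18 39]
S = H·P̄·Hᵀ + R = [305]
K = P̄·Hᵀ·S⁻¹ = [-6/61; 81/305]
x' − x̄ = [-54/61, 729/305] = K·y
y = (KᵀK)⁻¹·Kᵀ·(x' − x̄) = [9]
z = y + H·x̄ = [9] + [-11] = [-2]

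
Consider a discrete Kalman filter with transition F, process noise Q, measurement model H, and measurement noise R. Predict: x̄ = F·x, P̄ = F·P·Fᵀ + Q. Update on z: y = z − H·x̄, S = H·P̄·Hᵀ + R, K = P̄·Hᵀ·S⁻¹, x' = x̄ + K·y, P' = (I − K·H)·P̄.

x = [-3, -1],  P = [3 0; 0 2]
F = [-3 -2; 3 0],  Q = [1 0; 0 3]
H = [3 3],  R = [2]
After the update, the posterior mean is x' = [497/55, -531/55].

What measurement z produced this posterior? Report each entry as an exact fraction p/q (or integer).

x̄ = F·x = [11, -9]
P̄ = F·P·Fᵀ + Q = [36 -27; -27 30]
S = H·P̄·Hᵀ + R = [110]
K = P̄·Hᵀ·S⁻¹ = [27/110; 9/110]
x' − x̄ = [-108/55, -36/55] = K·y
y = (KᵀK)⁻¹·Kᵀ·(x' − x̄) = [-8]
z = y + H·x̄ = [-8] + [6] = [-2]

z = [-2]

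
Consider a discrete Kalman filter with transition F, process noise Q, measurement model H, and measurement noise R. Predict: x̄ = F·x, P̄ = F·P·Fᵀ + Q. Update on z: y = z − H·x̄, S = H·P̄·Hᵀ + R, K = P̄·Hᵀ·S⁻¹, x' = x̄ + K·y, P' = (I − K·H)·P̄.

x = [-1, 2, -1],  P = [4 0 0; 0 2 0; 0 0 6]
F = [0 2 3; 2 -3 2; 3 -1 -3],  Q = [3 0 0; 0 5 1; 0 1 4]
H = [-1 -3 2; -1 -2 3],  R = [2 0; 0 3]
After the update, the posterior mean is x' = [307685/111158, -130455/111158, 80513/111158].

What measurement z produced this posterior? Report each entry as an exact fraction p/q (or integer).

x̄ = F·x = [1, -10, -2]
P̄ = F·P·Fᵀ + Q = [65 24 -58; 24 63 -5; -58 -5 96]
S = H·P̄·Hᵀ + R = [1454 1494; 1494 1688]
K = P̄·Hᵀ·S⁻¹ = [857/111158 -9829/55579; -64957/111158 23313/55579; -21136/55579 60857/111158]
x' − x̄ = [196527/111158, 981125/111158, 302829/111158] = K·y
y = (KᵀK)⁻¹·Kᵀ·(x' − x̄) = [-23, -11]
z = y + H·x̄ = [-23, -11] + [25, 13] = [2, 2]

z = [2, 2]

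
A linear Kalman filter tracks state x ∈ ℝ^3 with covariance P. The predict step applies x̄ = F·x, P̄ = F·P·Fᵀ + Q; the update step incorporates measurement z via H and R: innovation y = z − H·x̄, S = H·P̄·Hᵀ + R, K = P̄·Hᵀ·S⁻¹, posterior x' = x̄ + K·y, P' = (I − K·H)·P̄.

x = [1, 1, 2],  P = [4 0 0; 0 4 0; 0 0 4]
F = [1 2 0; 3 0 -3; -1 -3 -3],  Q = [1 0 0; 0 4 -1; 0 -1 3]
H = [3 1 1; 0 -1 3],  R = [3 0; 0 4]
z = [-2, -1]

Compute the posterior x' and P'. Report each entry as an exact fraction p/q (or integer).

x' = [-1718/9369, -1451/1735, -3478/5205]
P' = [97259/37476 -1885/347 -2068/1041; -1885/347 22949/1735 7759/1735; -2068/1041 7759/1735 3389/1735]

x̄ = F·x = [3, -3, -10]
P̄ = F·P·Fᵀ + Q = [21 12 -28; 12 76 23; -28 23 79]
y = z − H·x̄ = [2, 26]
S = H·P̄·Hᵀ + R = [297 -81; -81 653]
K = P̄·Hᵀ·S⁻¹ = [4583/37476 -183/1388; 811/1735 82/1735; 808/5205 602/1735]
x' = x̄ + K·y = [-1718/9369, -1451/1735, -3478/5205]
P' = (I − K·H)·P̄ = [97259/37476 -1885/347 -2068/1041; -1885/347 22949/1735 7759/1735; -2068/1041 7759/1735 3389/1735]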